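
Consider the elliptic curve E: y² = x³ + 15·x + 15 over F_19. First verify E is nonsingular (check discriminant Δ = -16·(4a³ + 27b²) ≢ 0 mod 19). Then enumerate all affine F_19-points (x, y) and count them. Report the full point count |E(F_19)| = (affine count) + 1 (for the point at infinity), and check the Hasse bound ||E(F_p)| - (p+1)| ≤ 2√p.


Affine points = {(3, 7), (3, 12), (4, 5), (4, 14), (5, 5), (5, 14), (6, 6), (6, 13), (7, 8), (7, 11), (8, 1), (8, 18), (9, 9), (9, 10), (10, 5), (10, 14), (12, 2), (12, 17), (14, 9), (14, 10), (15, 9), (15, 10), (16, 0)}; affine count = 23; |E(F_19)| = 24.

Discriminant check: Δ ∝ 4a³ + 27b² = 4·15³ + 27·15² = 4·3375 + 27·225 ≡ 5 (mod 19). Nonzero ⇒ E is nonsingular.
For each x ∈ F_19, compute rhs = x³ + 15·x + 15 mod 19, then count y ∈ F_19 with y² ≡ rhs.
  x = 0: rhs = 15, matching y values: none (0 points).
  x = 1: rhs = 12, matching y values: none (0 points).
  x = 2: rhs = 15, matching y values: none (0 points).
  x = 3: rhs = 11, matching y values: 7, 12 (2 points).
  x = 4: rhs = 6, matching y values: 5, 14 (2 points).
  x = 5: rhs = 6, matching y values: 5, 14 (2 points).
  x = 6: rhs = 17, matching y values: 6, 13 (2 points).
  x = 7: rhs = 7, matching y values: 8, 11 (2 points).
  x = 8: rhs = 1, matching y values: 1, 18 (2 points).
  x = 9: rhs = 5, matching y values: 9, 10 (2 points).
  x = 10: rhs = 6, matching y values: 5, 14 (2 points).
  x = 11: rhs = 10, matching y values: none (0 points).
  x = 12: rhs = 4, matching y values: 2, 17 (2 points).
  x = 13: rhs = 13, matching y values: none (0 points).
  x = 14: rhs = 5, matching y values: 9, 10 (2 points).
  x = 15: rhs = 5, matching y values: 9, 10 (2 points).
  x = 16: rhs = 0, matching y values: 0 (1 points).
  x = 17: rhs = 15, matching y values: none (0 points).
  x = 18: rhs = 18, matching y values: none (0 points).
Total affine count: 23.
Full point count |E(F_19)| = 23 + 1 = 24.
Hasse bound: |24 − (19+1)| = |4| = 4 ≤ 2√19 ≈ 8.7178 ✓.


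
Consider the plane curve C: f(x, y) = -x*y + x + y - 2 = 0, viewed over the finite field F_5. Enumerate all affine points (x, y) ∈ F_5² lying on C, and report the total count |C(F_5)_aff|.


Affine F_5-points: {(0, 2), (2, 0), (3, 3), (4, 4)}; count = 4.

For each of the 25 pairs (x, y) ∈ F_5², evaluate f(x, y) mod 5. Record the zeros.
  x = 0: [0↦3, 1↦4, 2↦0, 3↦1, 4↦2]  zeros at y ∈ {2}
  x = 1: [0↦4, 1↦4, 2↦4, 3↦4, 4↦4]  zeros at y ∈ ∅
  x = 2: [0↦0, 1↦4, 2↦3, 3↦2, 4↦1]  zeros at y ∈ {0}
  x = 3: [0↦1, 1↦4, 2↦2, 3↦0, 4↦3]  zeros at y ∈ {3}
  x = 4: [0↦2, 1↦4, 2↦1, 3↦3, 4↦0]  zeros at y ∈ {4}
Collecting zeros: affine points = {(0, 2), (2, 0), (3, 3), (4, 4)}.
Total count |C(F_5)_aff| = 4.


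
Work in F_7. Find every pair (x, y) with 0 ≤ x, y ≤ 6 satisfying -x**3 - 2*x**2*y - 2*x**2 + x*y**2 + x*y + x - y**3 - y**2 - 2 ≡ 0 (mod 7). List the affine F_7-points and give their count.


Affine F_7-points: {(0, 2), (1, 2), (3, 3), (6, 4)}; count = 4.

For each of the 49 pairs (x, y) ∈ F_7², evaluate f(x, y) mod 7. Record the zeros.
  x = 0: [0↦5, 1↦3, 2↦0, 3↦4, 4↦2, 5↦2, 6↦5]  zeros at y ∈ {2}
  x = 1: [0↦3, 1↦1, 2↦0, 3↦1, 4↦5, 5↦6, 6↦5]  zeros at y ∈ {2}
  x = 2: [0↦5, 1↦6, 2↦3, 3↦4, 4↦3, 5↦1, 6↦6]  zeros at y ∈ ∅
  x = 3: [0↦5, 1↦5, 2↦3, 3↦0, 4↦4, 5↦2, 6↦2]  zeros at y ∈ {3}
  x = 4: [0↦4, 1↦6, 2↦1, 3↦4, 4↦2, 5↦3, 6↦1]  zeros at y ∈ ∅
  x = 5: [0↦3, 1↦3, 2↦5, 3↦3, 4↦5, 5↦5, 6↦4]  zeros at y ∈ ∅
  x = 6: [0↦3, 1↦4, 2↦2, 3↦5, 4↦0, 5↦2, 6↦5]  zeros at y ∈ {4}
Collecting zeros: affine points = {(0, 2), (1, 2), (3, 3), (6, 4)}.
Total count |C(F_7)_aff| = 4.


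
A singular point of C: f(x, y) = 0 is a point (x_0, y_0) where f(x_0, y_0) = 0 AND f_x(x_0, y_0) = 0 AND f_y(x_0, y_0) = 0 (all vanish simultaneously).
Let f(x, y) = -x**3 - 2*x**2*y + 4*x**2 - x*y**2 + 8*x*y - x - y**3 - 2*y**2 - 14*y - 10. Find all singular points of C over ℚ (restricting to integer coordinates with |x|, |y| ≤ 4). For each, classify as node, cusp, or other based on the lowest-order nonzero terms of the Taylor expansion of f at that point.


Singular points: {(3, -2)}; classification: node.

Compute partial derivatives:
  f_x = -3*x**2 - 4*x*y + 8*x - y**2 + 8*y - 1.
  f_y = -2*x**2 - 2*x*y + 8*x - 3*y**2 - 4*y - 14.
Scan x_0 ∈ {−4, ..., 4}. For each x_0, f_y(x_0, y) is a polynomial in y; find its integer roots y ∈ {−4, ..., 4}, then test f_x and f at those candidates.
  x = -4: f_y(-4, y) = -3*y**2 + 4*y - 78; no integer root y with |y| ≤ 4.
  x = -3: f_y(-3, y) = -3*y**2 + 2*y - 56; no integer root y with |y| ≤ 4.
  x = -2: f_y(-2, y) = -3*y**2 - 38; no integer root y with |y| ≤ 4.
  x = -1: f_y(-1, y) = -3*y**2 - 2*y - 24; no integer root y with |y| ≤ 4.
  x = 0: f_y(0, y) = -3*y**2 - 4*y - 14; no integer root y with |y| ≤ 4.
  x = 1: f_y(1, y) = -3*y**2 - 6*y - 8; no integer root y with |y| ≤ 4.
  x = 2: f_y(2, y) = -3*y**2 - 8*y - 6; no integer root y with |y| ≤ 4.
  x = 3: f_y(3, y) = -3*y**2 - 10*y - 8; vanishes at y ∈ {-2}. (3, -2): f_x = 0, f = 0 — SINGULAR.
  x = 4: f_y(4, y) = -3*y**2 - 12*y - 14; no integer root y with |y| ≤ 4.
Only singular point on the grid: (3, -2).
Classify: substitute x = 3 + u, y = -2 + v and expand: f = -u**3 - 2*u**2*v - u**2 - u*v**2 - v**3 + v**2.
No constant or linear terms (consistent with a singular point). Quadratic part: -u**2 + v**2. Cubic part: -u**3 - 2*u**2*v - u*v**2 - v**3.
The quadratic part v**2 - u**2 = (v − u)(v + u) splits into two distinct linear factors, so there are two distinct tangent lines y − -2 = ±(x − 3) — this is a node (ordinary double point).
Classification: node.


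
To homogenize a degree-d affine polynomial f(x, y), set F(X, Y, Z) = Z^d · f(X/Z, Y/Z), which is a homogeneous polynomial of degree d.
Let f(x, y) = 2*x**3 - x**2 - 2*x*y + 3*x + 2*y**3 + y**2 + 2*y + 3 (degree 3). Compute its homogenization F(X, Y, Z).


F(X, Y, Z) = 2*X**3 - X**2*Z - 2*X*Y*Z + 3*X*Z**2 + 2*Y**3 + Y**2*Z + 2*Y*Z**2 + 3*Z**3

deg(f) = 3.
Substitute x = X/Z, y = Y/Z into f, then multiply by Z^3.
  monomial 2·x^3·y^0 ↦ 2·X^3·Y^0·Z^0.
  monomial -1·x^2·y^0 ↦ -1·X^2·Y^0·Z^1.
  monomial -2·x^1·y^1 ↦ -2·X^1·Y^1·Z^1.
  monomial 3·x^1·y^0 ↦ 3·X^1·Y^0·Z^2.
  monomial 2·x^0·y^3 ↦ 2·X^0·Y^3·Z^0.
  monomial 1·x^0·y^2 ↦ 1·X^0·Y^2·Z^1.
  monomial 2·x^0·y^1 ↦ 2·X^0·Y^1·Z^2.
  monomial 3·x^0·y^0 ↦ 3·X^0·Y^0·Z^3.
Collecting: F(X, Y, Z) = 2*X**3 - X**2*Z - 2*X*Y*Z + 3*X*Z**2 + 2*Y**3 + Y**2*Z + 2*Y*Z**2 + 3*Z**3.


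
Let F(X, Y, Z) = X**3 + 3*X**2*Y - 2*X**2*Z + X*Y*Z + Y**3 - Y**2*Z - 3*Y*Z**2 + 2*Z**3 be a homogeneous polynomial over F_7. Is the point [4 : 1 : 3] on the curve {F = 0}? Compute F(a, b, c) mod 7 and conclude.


F(4,1,3) ≡ 4 (mod 7); P is NOT on the curve.

Evaluate F(4, 1, 3) term-by-term (mod 7).
  X**3 ↦ 1·64·1·1 = 64
  3*X**2*Y ↦ 3·16·1·1 = 48
  -2*X**2*Z ↦ -2·16·1·3 = -96
  X*Y*Z ↦ 1·4·1·3 = 12
  Y**3 ↦ 1·1·1·1 = 1
  -Y**2*Z ↦ -1·1·1·3 = -3
  -3*Y*Z**2 ↦ -3·1·1·9 = -27
  2*Z**3 ↦ 2·1·1·27 = 54
Sum: F(4, 1, 3) = (64) + (48) + (-96) + (12) + (1) + (-3) + (-27) + (54) = 53.
Reducing mod 7: 53 ≡ 4 (mod 7).
Since F(a, b, c) ≡ 4 ≠ 0 (mod 7), P does NOT lie on the curve.


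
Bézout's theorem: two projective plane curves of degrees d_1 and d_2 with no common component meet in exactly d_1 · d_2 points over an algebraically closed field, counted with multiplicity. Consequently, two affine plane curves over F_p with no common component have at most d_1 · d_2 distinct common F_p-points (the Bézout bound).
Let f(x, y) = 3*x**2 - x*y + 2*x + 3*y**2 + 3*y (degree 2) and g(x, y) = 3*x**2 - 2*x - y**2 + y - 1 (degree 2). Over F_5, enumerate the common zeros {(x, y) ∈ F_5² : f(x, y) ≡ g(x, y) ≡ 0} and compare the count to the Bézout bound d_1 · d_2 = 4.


Common zeros: {(1, 0), (1, 1), (2, 2)}; count = 3; Bézout bound = 4.

deg(f) = 2, deg(g) = 2, so Bézout bound = 4.
Scan x ∈ F_5. For each x, list the y ∈ F_5 with f(x, y) ≡ 0 and those with g(x, y) ≡ 0 (mod 5); the common zeros in that column are the intersection.
  x = 0: f ≡ 0 at y ∈ {0, 4}; g ≡ 0 at y ∈ ∅; common: ∅.
  x = 1: f ≡ 0 at y ∈ {0, 1}; g ≡ 0 at y ∈ {0, 1}; common: {0, 1}.
  x = 2: f ≡ 0 at y ∈ {1, 2}; g ≡ 0 at y ∈ {2, 4}; common: {2}.
  x = 3: f ≡ 0 at y ∈ {2, 3}; g ≡ 0 at y ∈ {0, 1}; common: ∅.
  x = 4: f ≡ 0 at y ∈ {3, 4}; g ≡ 0 at y ∈ ∅; common: ∅.
Collecting: common zeros = {(1, 0), (1, 1), (2, 2)}, so the count is 3.
Comparison with the Bézout bound: 3 ≤ 4 = deg(f)·deg(g), as expected for curves with no common component (the affine F_5-count falls short of the bound because intersections may lie at infinity, over extension fields, or carry multiplicity).


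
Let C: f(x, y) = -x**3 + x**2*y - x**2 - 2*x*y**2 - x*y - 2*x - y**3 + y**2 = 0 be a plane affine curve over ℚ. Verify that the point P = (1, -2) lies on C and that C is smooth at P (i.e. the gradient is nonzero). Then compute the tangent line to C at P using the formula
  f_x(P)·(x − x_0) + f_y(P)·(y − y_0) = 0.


Tangent line at P: -17*x - 8*y + 1 = 0.

Step 1: f(1, -2) = 0, so P lies on C.
Step 2: partial derivatives
  f_x(x, y) = -3*x**2 + 2*x*y - 2*x - 2*y**2 - y - 2, f_y(x, y) = x**2 - 4*x*y - x - 3*y**2 + 2*y.
  f_x(P) = -17, f_y(P) = -8 (gradient nonzero, so P is smooth).
Step 3: tangent line at P: -17·(x − 1) + -8·(y − -2) = 0.
Expanding: -17*x - 8*y + 1 = 0.


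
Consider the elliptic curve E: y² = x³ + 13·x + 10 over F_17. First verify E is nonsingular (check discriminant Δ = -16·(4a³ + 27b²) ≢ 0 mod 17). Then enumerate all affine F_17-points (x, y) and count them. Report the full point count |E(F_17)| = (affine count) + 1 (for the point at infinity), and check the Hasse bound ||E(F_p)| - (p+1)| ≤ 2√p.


Affine points = {(3, 5), (3, 12), (5, 8), (5, 9), (6, 7), (6, 10), (7, 6), (7, 11), (10, 1), (10, 16), (13, 8), (13, 9), (16, 8), (16, 9)}; affine count = 14; |E(F_17)| = 15.

Discriminant check: Δ ∝ 4a³ + 27b² = 4·13³ + 27·10² = 4·2197 + 27·100 ≡ 13 (mod 17). Nonzero ⇒ E is nonsingular.
For each x ∈ F_17, compute rhs = x³ + 13·x + 10 mod 17, then count y ∈ F_17 with y² ≡ rhs.
  x = 0: rhs = 10, matching y values: none (0 points).
  x = 1: rhs = 7, matching y values: none (0 points).
  x = 2: rhs = 10, matching y values: none (0 points).
  x = 3: rhs = 8, matching y values: 5, 12 (2 points).
  x = 4: rhs = 7, matching y values: none (0 points).
  x = 5: rhs = 13, matching y values: 8, 9 (2 points).
  x = 6: rhs = 15, matching y values: 7, 10 (2 points).
  x = 7: rhs = 2, matching y values: 6, 11 (2 points).
  x = 8: rhs = 14, matching y values: none (0 points).
  x = 9: rhs = 6, matching y values: none (0 points).
  x = 10: rhs = 1, matching y values: 1, 16 (2 points).
  x = 11: rhs = 5, matching y values: none (0 points).
  x = 12: rhs = 7, matching y values: none (0 points).
  x = 13: rhs = 13, matching y values: 8, 9 (2 points).
  x = 14: rhs = 12, matching y values: none (0 points).
  x = 15: rhs = 10, matching y values: none (0 points).
  x = 16: rhs = 13, matching y values: 8, 9 (2 points).
Total affine count: 14.
Full point count |E(F_17)| = 14 + 1 = 15.
Hasse bound: |15 − (17+1)| = |-3| = 3 ≤ 2√17 ≈ 8.2462 ✓.


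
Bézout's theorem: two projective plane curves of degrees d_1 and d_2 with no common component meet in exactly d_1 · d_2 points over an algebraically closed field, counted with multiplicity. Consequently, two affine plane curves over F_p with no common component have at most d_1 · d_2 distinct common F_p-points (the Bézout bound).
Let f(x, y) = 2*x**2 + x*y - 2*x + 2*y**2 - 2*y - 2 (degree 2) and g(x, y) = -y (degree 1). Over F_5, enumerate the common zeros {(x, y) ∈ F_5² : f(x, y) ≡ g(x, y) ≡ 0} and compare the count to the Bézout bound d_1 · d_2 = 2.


Common zeros: {(3, 0)}; count = 1; Bézout bound = 2.

deg(f) = 2, deg(g) = 1, so Bézout bound = 2.
Scan x ∈ F_5. For each x, list the y ∈ F_5 with f(x, y) ≡ 0 and those with g(x, y) ≡ 0 (mod 5); the common zeros in that column are the intersection.
  x = 0: f ≡ 0 at y ∈ {3}; g ≡ 0 at y ∈ {0}; common: ∅.
  x = 1: f ≡ 0 at y ∈ ∅; g ≡ 0 at y ∈ {0}; common: ∅.
  x = 2: f ≡ 0 at y ∈ {2, 3}; g ≡ 0 at y ∈ {0}; common: ∅.
  x = 3: f ≡ 0 at y ∈ {0, 2}; g ≡ 0 at y ∈ {0}; common: {0}.
  x = 4: f ≡ 0 at y ∈ ∅; g ≡ 0 at y ∈ {0}; common: ∅.
Collecting: common zeros = {(3, 0)}, so the count is 1.
Comparison with the Bézout bound: 1 ≤ 2 = deg(f)·deg(g), as expected for curves with no common component (the affine F_5-count falls short of the bound because intersections may lie at infinity, over extension fields, or carry multiplicity).


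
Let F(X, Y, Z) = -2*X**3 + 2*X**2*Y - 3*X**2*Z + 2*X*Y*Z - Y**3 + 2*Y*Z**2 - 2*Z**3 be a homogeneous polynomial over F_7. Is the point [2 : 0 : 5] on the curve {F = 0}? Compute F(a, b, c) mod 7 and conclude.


F(2,0,5) ≡ 3 (mod 7); P is NOT on the curve.

Evaluate F(2, 0, 5) term-by-term (mod 7).
  -2*X**3 ↦ -2·8·1·1 = -16
  2*X**2*Y ↦ 2·4·0·1 = 0
  -3*X**2*Z ↦ -3·4·1·5 = -60
  2*X*Y*Z ↦ 2·2·0·5 = 0
  -Y**3 ↦ -1·1·0·1 = 0
  2*Y*Z**2 ↦ 2·1·0·25 = 0
  -2*Z**3 ↦ -2·1·1·125 = -250
Sum: F(2, 0, 5) = (-16) + (0) + (-60) + (0) + (0) + (0) + (-250) = -326.
Reducing mod 7: -326 ≡ 3 (mod 7).
Since F(a, b, c) ≡ 3 ≠ 0 (mod 7), P does NOT lie on the curve.


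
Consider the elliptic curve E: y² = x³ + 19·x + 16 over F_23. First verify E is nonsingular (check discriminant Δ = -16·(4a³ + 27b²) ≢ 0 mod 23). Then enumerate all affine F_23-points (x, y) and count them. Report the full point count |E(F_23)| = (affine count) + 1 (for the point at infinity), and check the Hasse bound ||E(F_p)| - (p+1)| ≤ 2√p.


Affine points = {(0, 4), (0, 19), (1, 6), (1, 17), (2, 4), (2, 19), (3, 10), (3, 13), (4, 8), (4, 15), (5, 11), (5, 12), (6, 1), (6, 22), (7, 3), (7, 20), (8, 6), (8, 17), (14, 6), (14, 17), (16, 0), (17, 10), (17, 13), (18, 7), (18, 16), (20, 1), (20, 22), (21, 4), (21, 19)}; affine count = 29; |E(F_23)| = 30.

Discriminant check: Δ ∝ 4a³ + 27b² = 4·19³ + 27·16² = 4·6859 + 27·256 ≡ 9 (mod 23). Nonzero ⇒ E is nonsingular.
For each x ∈ F_23, compute rhs = x³ + 19·x + 16 mod 23, then count y ∈ F_23 with y² ≡ rhs.
  x = 0: rhs = 16, matching y values: 4, 19 (2 points).
  x = 1: rhs = 13, matching y values: 6, 17 (2 points).
  x = 2: rhs = 16, matching y values: 4, 19 (2 points).
  x = 3: rhs = 8, matching y values: 10, 13 (2 points).
  x = 4: rhs = 18, matching y values: 8, 15 (2 points).
  x = 5: rhs = 6, matching y values: 11, 12 (2 points).
  x = 6: rhs = 1, matching y values: 1, 22 (2 points).
  x = 7: rhs = 9, matching y values: 3, 20 (2 points).
  x = 8: rhs = 13, matching y values: 6, 17 (2 points).
  x = 9: rhs = 19, matching y values: none (0 points).
  x = 10: rhs = 10, matching y values: none (0 points).
  x = 11: rhs = 15, matching y values: none (0 points).
  x = 12: rhs = 17, matching y values: none (0 points).
  x = 13: rhs = 22, matching y values: none (0 points).
  x = 14: rhs = 13, matching y values: 6, 17 (2 points).
  x = 15: rhs = 19, matching y values: none (0 points).
  x = 16: rhs = 0, matching y values: 0 (1 points).
  x = 17: rhs = 8, matching y values: 10, 13 (2 points).
  x = 18: rhs = 3, matching y values: 7, 16 (2 points).
  x = 19: rhs = 14, matching y values: none (0 points).
  x = 20: rhs = 1, matching y values: 1, 22 (2 points).
  x = 21: rhs = 16, matching y values: 4, 19 (2 points).
  x = 22: rhs = 19, matching y values: none (0 points).
Total affine count: 29.
Full point count |E(F_23)| = 29 + 1 = 30.
Hasse bound: |30 − (23+1)| = |6| = 6 ≤ 2√23 ≈ 9.5917 ✓.


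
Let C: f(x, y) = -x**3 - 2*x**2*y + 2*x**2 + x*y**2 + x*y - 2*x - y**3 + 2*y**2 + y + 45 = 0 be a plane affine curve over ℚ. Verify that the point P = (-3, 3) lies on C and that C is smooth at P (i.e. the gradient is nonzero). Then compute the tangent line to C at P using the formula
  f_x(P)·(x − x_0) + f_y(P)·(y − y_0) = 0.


Tangent line at P: 7*x - 53*y + 180 = 0.

Step 1: f(-3, 3) = 0, so P lies on C.
Step 2: partial derivatives
  f_x(x, y) = -3*x**2 - 4*x*y + 4*x + y**2 + y - 2, f_y(x, y) = -2*x**2 + 2*x*y + x - 3*y**2 + 4*y + 1.
  f_x(P) = 7, f_y(P) = -53 (gradient nonzero, so P is smooth).
Step 3: tangent line at P: 7·(x − -3) + -53·(y − 3) = 0.
Expanding: 7*x - 53*y + 180 = 0.


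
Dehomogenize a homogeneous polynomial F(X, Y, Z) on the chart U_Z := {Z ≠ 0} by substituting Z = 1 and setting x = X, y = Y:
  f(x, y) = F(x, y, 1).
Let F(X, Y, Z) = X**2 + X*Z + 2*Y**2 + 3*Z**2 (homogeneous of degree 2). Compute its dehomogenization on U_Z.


f(x, y) = x**2 + x + 2*y**2 + 3

On U_Z we set Z = 1. Each monomial c·X^i·Y^j·Z^k in F becomes c·x^i·y^j·1^k = c·x^i·y^j.
Substituting Z = 1: F(X, Y, 1) = x**2 + x + 2*y**2 + 3.
Note: deg(f) ≤ deg(F) = 2; strict inequality happens when F is divisible by Z (lost terms).


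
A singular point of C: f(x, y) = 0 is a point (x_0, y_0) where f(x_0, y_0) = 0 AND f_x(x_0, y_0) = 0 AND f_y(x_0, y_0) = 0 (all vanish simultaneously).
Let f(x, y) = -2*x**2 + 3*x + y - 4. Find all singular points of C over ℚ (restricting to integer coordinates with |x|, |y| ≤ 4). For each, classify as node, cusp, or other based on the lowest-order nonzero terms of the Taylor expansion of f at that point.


No singular points in the scanned grid; C is smooth there.

Compute partial derivatives:
  f_x = 3 - 4*x.
  f_y = 1.
f_y = 1 is a nonzero constant, so f_y never vanishes: no point (x, y) can satisfy f = f_x = f_y = 0. In particular no (x, y) ∈ {−4, ..., 4}² is singular; the curve is smooth.


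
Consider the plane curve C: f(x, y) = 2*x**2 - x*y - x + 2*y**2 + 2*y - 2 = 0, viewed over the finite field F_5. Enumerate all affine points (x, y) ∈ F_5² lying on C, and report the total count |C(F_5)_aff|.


Affine F_5-points: {(0, 2), (1, 3), (1, 4), (4, 2), (4, 4)}; count = 5.

For each of the 25 pairs (x, y) ∈ F_5², evaluate f(x, y) mod 5. Record the zeros.
  x = 0: [0↦3, 1↦2, 2↦0, 3↦2, 4↦3]  zeros at y ∈ {2}
  x = 1: [0↦4, 1↦2, 2↦4, 3↦0, 4↦0]  zeros at y ∈ {3, 4}
  x = 2: [0↦4, 1↦1, 2↦2, 3↦2, 4↦1]  zeros at y ∈ ∅
  x = 3: [0↦3, 1↦4, 2↦4, 3↦3, 4↦1]  zeros at y ∈ ∅
  x = 4: [0↦1, 1↦1, 2↦0, 3↦3, 4↦0]  zeros at y ∈ {2, 4}
Collecting zeros: affine points = {(0, 2), (1, 3), (1, 4), (4, 2), (4, 4)}.
Total count |C(F_5)_aff| = 5.


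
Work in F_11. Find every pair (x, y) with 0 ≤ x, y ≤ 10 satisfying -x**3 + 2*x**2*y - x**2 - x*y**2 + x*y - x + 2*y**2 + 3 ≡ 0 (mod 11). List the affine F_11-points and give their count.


Affine F_11-points: {(0, 2), (0, 9), (1, 0), (1, 8), (2, 0), (3, 5), (7, 0), (7, 10), (8, 1), (8, 7)}; count = 10.

For each of the 121 pairs (x, y) ∈ F_11², evaluate f(x, y) mod 11. Record the zeros.
  x = 0: [0↦3, 1↦5, 2↦0, 3↦10, 4↦2, 5↦9, 6↦9, 7↦2, 8↦10, 9↦0, 10↦5]  zeros at y ∈ {2, 9}
  x = 1: [0↦0, 1↦4, 2↦10, 3↦7, 4↦6, 5↦7, 6↦10, 7↦4, 8↦0, 9↦9, 10↦9]  zeros at y ∈ {0, 8}
  x = 2: [0↦0, 1↦10, 2↦9, 3↦8, 4↦7, 5↦6, 6↦5, 7↦4, 8↦3, 9↦2, 10↦1]  zeros at y ∈ {0}
  x = 3: [0↦8, 1↦6, 2↦2, 3↦7, 4↦10, 5↦0, 6↦10, 7↦7, 8↦2, 9↦6, 10↦8]  zeros at y ∈ {5}
  x = 4: [0↦7, 1↦8, 2↦5, 3↦9, 4↦9, 5↦5, 6↦8, 7↦7, 8↦2, 9↦4, 10↦2]  zeros at y ∈ ∅
  x = 5: [0↦2, 1↦10, 2↦1, 3↦8, 4↦9, 5↦4, 6↦4, 7↦9, 8↦8, 9↦1, 10↦10]  zeros at y ∈ ∅
  x = 6: [0↦9, 1↦6, 2↦6, 3↦9, 4↦4, 5↦2, 6↦3, 7↦7, 8↦3, 9↦2, 10↦4]  zeros at y ∈ ∅
  x = 7: [0↦0, 1↦1, 2↦3, 3↦6, 4↦10, 5↦4, 6↦10, 7↦6, 8↦3, 9↦1, 10↦0]  zeros at y ∈ {0, 10}
  x = 8: [0↦2, 1↦0, 2↦8, 3↦4, 4↦10, 5↦4, 6↦8, 7↦0, 8↦2, 9↦3, 10↦3]  zeros at y ∈ {1, 7}
  x = 9: [0↦9, 1↦8, 2↦4, 3↦8, 4↦9, 5↦7, 6↦2, 7↦5, 8↦5, 9↦2, 10↦7]  zeros at y ∈ ∅
  x = 10: [0↦4, 1↦8, 2↦7, 3↦1, 4↦1, 5↦7, 6↦8, 7↦4, 8↦6, 9↦3, 10↦6]  zeros at y ∈ ∅
Collecting zeros: affine points = {(0, 2), (0, 9), (1, 0), (1, 8), (2, 0), (3, 5), (7, 0), (7, 10), (8, 1), (8, 7)}.
Total count |C(F_11)_aff| = 10.


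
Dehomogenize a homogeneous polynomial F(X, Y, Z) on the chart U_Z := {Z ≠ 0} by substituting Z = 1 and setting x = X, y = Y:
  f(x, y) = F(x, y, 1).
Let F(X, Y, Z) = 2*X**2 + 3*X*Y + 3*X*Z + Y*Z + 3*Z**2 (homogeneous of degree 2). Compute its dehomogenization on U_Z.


f(x, y) = 2*x**2 + 3*x*y + 3*x + y + 3

On U_Z we set Z = 1. Each monomial c·X^i·Y^j·Z^k in F becomes c·x^i·y^j·1^k = c·x^i·y^j.
Substituting Z = 1: F(X, Y, 1) = 2*x**2 + 3*x*y + 3*x + y + 3.
Note: deg(f) ≤ deg(F) = 2; strict inequality happens when F is divisible by Z (lost terms).


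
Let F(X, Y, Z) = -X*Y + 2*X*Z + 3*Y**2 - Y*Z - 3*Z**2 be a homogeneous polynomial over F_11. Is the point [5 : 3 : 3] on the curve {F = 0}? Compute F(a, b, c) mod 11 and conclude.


F(5,3,3) ≡ 6 (mod 11); P is NOT on the curve.

Evaluate F(5, 3, 3) term-by-term (mod 11).
  -X*Y ↦ -1·5·3·1 = -15
  2*X*Z ↦ 2·5·1·3 = 30
  3*Y**2 ↦ 3·1·9·1 = 27
  -Y*Z ↦ -1·1·3·3 = -9
  -3*Z**2 ↦ -3·1·1·9 = -27
Sum: F(5, 3, 3) = (-15) + (30) + (27) + (-9) + (-27) = 6.
Reducing mod 11: 6 ≡ 6 (mod 11).
Since F(a, b, c) ≡ 6 ≠ 0 (mod 11), P does NOT lie on the curve.


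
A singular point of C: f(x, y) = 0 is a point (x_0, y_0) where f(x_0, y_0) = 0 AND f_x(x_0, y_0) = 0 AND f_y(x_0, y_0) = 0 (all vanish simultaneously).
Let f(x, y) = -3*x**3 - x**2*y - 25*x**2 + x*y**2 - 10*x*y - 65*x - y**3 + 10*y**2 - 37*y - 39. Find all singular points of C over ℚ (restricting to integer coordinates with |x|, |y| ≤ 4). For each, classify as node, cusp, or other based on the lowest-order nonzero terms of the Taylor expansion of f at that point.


Singular points: {(-3, 2)}; classification: cusp.

Compute partial derivatives:
  f_x = -9*x**2 - 2*x*y - 50*x + y**2 - 10*y - 65.
  f_y = -x**2 + 2*x*y - 10*x - 3*y**2 + 20*y - 37.
Scan x_0 ∈ {−4, ..., 4}. For each x_0, f_y(x_0, y) is a polynomial in y; find its integer roots y ∈ {−4, ..., 4}, then test f_x and f at those candidates.
  x = -4: f_y(-4, y) = -3*y**2 + 12*y - 13; no integer root y with |y| ≤ 4.
  x = -3: f_y(-3, y) = -3*y**2 + 14*y - 16; vanishes at y ∈ {2}. (-3, 2): f_x = 0, f = 0 — SINGULAR.
  x = -2: f_y(-2, y) = -3*y**2 + 16*y - 21; vanishes at y ∈ {3}. (-2, 3): f_x = -10 ≠ 0.
  x = -1: f_y(-1, y) = -3*y**2 + 18*y - 28; no integer root y with |y| ≤ 4.
  x = 0: f_y(0, y) = -3*y**2 + 20*y - 37; no integer root y with |y| ≤ 4.
  x = 1: f_y(1, y) = -3*y**2 + 22*y - 48; no integer root y with |y| ≤ 4.
  x = 2: f_y(2, y) = -3*y**2 + 24*y - 61; no integer root y with |y| ≤ 4.
  x = 3: f_y(3, y) = -3*y**2 + 26*y - 76; no integer root y with |y| ≤ 4.
  x = 4: f_y(4, y) = -3*y**2 + 28*y - 93; no integer root y with |y| ≤ 4.
Only singular point on the grid: (-3, 2).
Classify: substitute x = -3 + u, y = 2 + v and expand: f = -3*u**3 - u**2*v + u*v**2 - v**3 + v**2.
No constant or linear terms (consistent with a singular point). Quadratic part: v**2. Cubic part: -3*u**3 - u**2*v + u*v**2 - v**3.
The quadratic part v**2 is a perfect square, so there is a single (double) tangent line v = 0, i.e. y = 2. Restricting the cubic part to that line (v = 0) leaves -3*u**3 ≠ 0, so f is not divisible by v and the branch is v² ≈ 3*u**3 to lowest order — this is a cusp.
Classification: cusp.


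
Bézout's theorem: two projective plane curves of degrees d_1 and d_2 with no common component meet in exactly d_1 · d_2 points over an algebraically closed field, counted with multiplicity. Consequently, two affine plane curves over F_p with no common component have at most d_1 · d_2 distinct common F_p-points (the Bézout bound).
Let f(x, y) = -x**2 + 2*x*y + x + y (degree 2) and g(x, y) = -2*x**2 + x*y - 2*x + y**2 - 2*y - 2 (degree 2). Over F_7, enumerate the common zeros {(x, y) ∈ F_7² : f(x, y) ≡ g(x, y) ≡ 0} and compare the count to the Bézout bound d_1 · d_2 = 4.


Common zeros: ∅; count = 0; Bézout bound = 4.

deg(f) = 2, deg(g) = 2, so Bézout bound = 4.
Scan x ∈ F_7. For each x, list the y ∈ F_7 with f(x, y) ≡ 0 and those with g(x, y) ≡ 0 (mod 7); the common zeros in that column are the intersection.
  x = 0: f ≡ 0 at y ∈ {0}; g ≡ 0 at y ∈ ∅; common: ∅.
  x = 1: f ≡ 0 at y ∈ {0}; g ≡ 0 at y ∈ {3, 5}; common: ∅.
  x = 2: f ≡ 0 at y ∈ {6}; g ≡ 0 at y ∈ {0}; common: ∅.
  x = 3: f ≡ 0 at y ∈ ∅; g ≡ 0 at y ∈ {3}; common: ∅.
  x = 4: f ≡ 0 at y ∈ {6}; g ≡ 0 at y ∈ {0, 5}; common: ∅.
  x = 5: f ≡ 0 at y ∈ {5}; g ≡ 0 at y ∈ ∅; common: ∅.
  x = 6: f ≡ 0 at y ∈ {5}; g ≡ 0 at y ∈ ∅; common: ∅.
Collecting: common zeros = ∅, so the count is 0.
Comparison with the Bézout bound: 0 ≤ 4 = deg(f)·deg(g), as expected for curves with no common component (the affine F_7-count falls short of the bound because intersections may lie at infinity, over extension fields, or carry multiplicity).


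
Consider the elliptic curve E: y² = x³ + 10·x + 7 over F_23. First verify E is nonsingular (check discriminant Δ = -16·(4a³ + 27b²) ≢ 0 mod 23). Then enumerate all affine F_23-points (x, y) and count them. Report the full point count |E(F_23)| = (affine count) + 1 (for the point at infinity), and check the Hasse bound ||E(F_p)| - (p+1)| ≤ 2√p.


Affine points = {(1, 8), (1, 15), (2, 9), (2, 14), (3, 8), (3, 15), (7, 11), (7, 12), (8, 1), (8, 22), (10, 7), (10, 16), (14, 4), (14, 19), (15, 6), (15, 17), (16, 10), (16, 13), (18, 4), (18, 19), (19, 8), (19, 15), (21, 5), (21, 18)}; affine count = 24; |E(F_23)| = 25.

Discriminant check: Δ ∝ 4a³ + 27b² = 4·10³ + 27·7² = 4·1000 + 27·49 ≡ 10 (mod 23). Nonzero ⇒ E is nonsingular.
For each x ∈ F_23, compute rhs = x³ + 10·x + 7 mod 23, then count y ∈ F_23 with y² ≡ rhs.
  x = 0: rhs = 7, matching y values: none (0 points).
  x = 1: rhs = 18, matching y values: 8, 15 (2 points).
  x = 2: rhs = 12, matching y values: 9, 14 (2 points).
  x = 3: rhs = 18, matching y values: 8, 15 (2 points).
  x = 4: rhs = 19, matching y values: none (0 points).
  x = 5: rhs = 21, matching y values: none (0 points).
  x = 6: rhs = 7, matching y values: none (0 points).
  x = 7: rhs = 6, matching y values: 11, 12 (2 points).
  x = 8: rhs = 1, matching y values: 1, 22 (2 points).
  x = 9: rhs = 21, matching y values: none (0 points).
  x = 10: rhs = 3, matching y values: 7, 16 (2 points).
  x = 11: rhs = 22, matching y values: none (0 points).
  x = 12: rhs = 15, matching y values: none (0 points).
  x = 13: rhs = 11, matching y values: none (0 points).
  x = 14: rhs = 16, matching y values: 4, 19 (2 points).
  x = 15: rhs = 13, matching y values: 6, 17 (2 points).
  x = 16: rhs = 8, matching y values: 10, 13 (2 points).
  x = 17: rhs = 7, matching y values: none (0 points).
  x = 18: rhs = 16, matching y values: 4, 19 (2 points).
  x = 19: rhs = 18, matching y values: 8, 15 (2 points).
  x = 20: rhs = 19, matching y values: none (0 points).
  x = 21: rhs = 2, matching y values: 5, 18 (2 points).
  x = 22: rhs = 19, matching y values: none (0 points).
Total affine count: 24.
Full point count |E(F_23)| = 24 + 1 = 25.
Hasse bound: |25 − (23+1)| = |1| = 1 ≤ 2√23 ≈ 9.5917 ✓.


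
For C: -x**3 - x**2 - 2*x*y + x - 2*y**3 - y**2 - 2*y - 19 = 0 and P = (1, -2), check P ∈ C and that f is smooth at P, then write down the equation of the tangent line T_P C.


Tangent line at P: -24*y - 48 = 0.

Step 1: f(1, -2) = 0, so P lies on C.
Step 2: partial derivatives
  f_x(x, y) = -3*x**2 - 2*x - 2*y + 1, f_y(x, y) = -2*x - 6*y**2 - 2*y - 2.
  f_x(P) = 0, f_y(P) = -24 (gradient nonzero, so P is smooth).
Step 3: tangent line at P: 0·(x − 1) + -24·(y − -2) = 0.
Expanding: -24*y - 48 = 0.


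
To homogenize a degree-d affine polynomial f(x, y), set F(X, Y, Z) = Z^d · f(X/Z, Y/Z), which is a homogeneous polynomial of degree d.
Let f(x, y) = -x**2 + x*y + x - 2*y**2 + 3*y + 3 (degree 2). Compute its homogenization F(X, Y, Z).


F(X, Y, Z) = -X**2 + X*Y + X*Z - 2*Y**2 + 3*Y*Z + 3*Z**2

deg(f) = 2.
Substitute x = X/Z, y = Y/Z into f, then multiply by Z^2.
  monomial -1·x^2·y^0 ↦ -1·X^2·Y^0·Z^0.
  monomial 1·x^1·y^1 ↦ 1·X^1·Y^1·Z^0.
  monomial 1·x^1·y^0 ↦ 1·X^1·Y^0·Z^1.
  monomial -2·x^0·y^2 ↦ -2·X^0·Y^2·Z^0.
  monomial 3·x^0·y^1 ↦ 3·X^0·Y^1·Z^1.
  monomial 3·x^0·y^0 ↦ 3·X^0·Y^0·Z^2.
Collecting: F(X, Y, Z) = -X**2 + X*Y + X*Z - 2*Y**2 + 3*Y*Z + 3*Z**2.


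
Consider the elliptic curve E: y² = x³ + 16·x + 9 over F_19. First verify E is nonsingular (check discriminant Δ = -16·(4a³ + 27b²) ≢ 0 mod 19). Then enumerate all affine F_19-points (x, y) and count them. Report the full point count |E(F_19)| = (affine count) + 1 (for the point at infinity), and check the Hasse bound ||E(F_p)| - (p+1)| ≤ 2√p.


Affine points = {(0, 3), (0, 16), (1, 8), (1, 11), (2, 7), (2, 12), (4, 2), (4, 17), (5, 9), (5, 10), (6, 6), (6, 13), (13, 1), (13, 18), (17, 8), (17, 11), (18, 7), (18, 12)}; affine count = 18; |E(F_19)| = 19.

Discriminant check: Δ ∝ 4a³ + 27b² = 4·16³ + 27·9² = 4·4096 + 27·81 ≡ 8 (mod 19). Nonzero ⇒ E is nonsingular.
For each x ∈ F_19, compute rhs = x³ + 16·x + 9 mod 19, then count y ∈ F_19 with y² ≡ rhs.
  x = 0: rhs = 9, matching y values: 3, 16 (2 points).
  x = 1: rhs = 7, matching y values: 8, 11 (2 points).
  x = 2: rhs = 11, matching y values: 7, 12 (2 points).
  x = 3: rhs = 8, matching y values: none (0 points).
  x = 4: rhs = 4, matching y values: 2, 17 (2 points).
  x = 5: rhs = 5, matching y values: 9, 10 (2 points).
  x = 6: rhs = 17, matching y values: 6, 13 (2 points).
  x = 7: rhs = 8, matching y values: none (0 points).
  x = 8: rhs = 3, matching y values: none (0 points).
  x = 9: rhs = 8, matching y values: none (0 points).
  x = 10: rhs = 10, matching y values: none (0 points).
  x = 11: rhs = 15, matching y values: none (0 points).
  x = 12: rhs = 10, matching y values: none (0 points).
  x = 13: rhs = 1, matching y values: 1, 18 (2 points).
  x = 14: rhs = 13, matching y values: none (0 points).
  x = 15: rhs = 14, matching y values: none (0 points).
  x = 16: rhs = 10, matching y values: none (0 points).
  x = 17: rhs = 7, matching y values: 8, 11 (2 points).
  x = 18: rhs = 11, matching y values: 7, 12 (2 points).
Total affine count: 18.
Full point count |E(F_19)| = 18 + 1 = 19.
Hasse bound: |19 − (19+1)| = |-1| = 1 ≤ 2√19 ≈ 8.7178 ✓.


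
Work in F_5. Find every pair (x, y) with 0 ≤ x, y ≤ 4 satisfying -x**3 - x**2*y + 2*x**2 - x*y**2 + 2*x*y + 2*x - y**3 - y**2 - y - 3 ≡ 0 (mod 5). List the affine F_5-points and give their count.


Affine F_5-points: {(1, 0), (1, 3), (2, 4), (3, 1), (3, 4)}; count = 5.

For each of the 25 pairs (x, y) ∈ F_5², evaluate f(x, y) mod 5. Record the zeros.
  x = 0: [0↦2, 1↦4, 2↦3, 3↦3, 4↦3]  zeros at y ∈ ∅
  x = 1: [0↦0, 1↦2, 2↦4, 3↦0, 4↦4]  zeros at y ∈ {0, 3}
  x = 2: [0↦1, 1↦1, 2↦4, 3↦4, 4↦0]  zeros at y ∈ {4}
  x = 3: [0↦4, 1↦0, 2↦2, 3↦4, 4↦0]  zeros at y ∈ {1, 4}
  x = 4: [0↦3, 1↦3, 2↦2, 3↦4, 4↦3]  zeros at y ∈ ∅
Collecting zeros: affine points = {(1, 0), (1, 3), (2, 4), (3, 1), (3, 4)}.
Total count |C(F_5)_aff| = 5.


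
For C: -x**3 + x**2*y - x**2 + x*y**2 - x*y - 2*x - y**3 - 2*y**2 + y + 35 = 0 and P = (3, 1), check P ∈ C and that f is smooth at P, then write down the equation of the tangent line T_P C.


Tangent line at P: -29*x + 6*y + 81 = 0.

Step 1: f(3, 1) = 0, so P lies on C.
Step 2: partial derivatives
  f_x(x, y) = -3*x**2 + 2*x*y - 2*x + y**2 - y - 2, f_y(x, y) = x**2 + 2*x*y - x - 3*y**2 - 4*y + 1.
  f_x(P) = -29, f_y(P) = 6 (gradient nonzero, so P is smooth).
Step 3: tangent line at P: -29·(x − 3) + 6·(y − 1) = 0.
Expanding: -29*x + 6*y + 81 = 0.


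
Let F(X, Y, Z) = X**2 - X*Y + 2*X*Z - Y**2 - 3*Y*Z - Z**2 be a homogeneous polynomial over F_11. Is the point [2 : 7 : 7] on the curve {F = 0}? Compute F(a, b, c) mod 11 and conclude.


F(2,7,7) ≡ 4 (mod 11); P is NOT on the curve.

Evaluate F(2, 7, 7) term-by-term (mod 11).
  X**2 ↦ 1·4·1·1 = 4
  -X*Y ↦ -1·2·7·1 = -14
  2*X*Z ↦ 2·2·1·7 = 28
  -Y**2 ↦ -1·1·49·1 = -49
  -3*Y*Z ↦ -3·1·7·7 = -147
  -Z**2 ↦ -1·1·1·49 = -49
Sum: F(2, 7, 7) = (4) + (-14) + (28) + (-49) + (-147) + (-49) = -227.
Reducing mod 11: -227 ≡ 4 (mod 11).
Since F(a, b, c) ≡ 4 ≠ 0 (mod 11), P does NOT lie on the curve.


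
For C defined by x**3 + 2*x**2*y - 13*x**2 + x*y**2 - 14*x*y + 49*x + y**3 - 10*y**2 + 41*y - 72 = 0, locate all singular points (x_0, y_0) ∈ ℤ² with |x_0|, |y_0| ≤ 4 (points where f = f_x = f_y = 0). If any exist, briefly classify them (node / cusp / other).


Singular points: {(2, 3)}; classification: node.

Compute partial derivatives:
  f_x = 3*x**2 + 4*x*y - 26*x + y**2 - 14*y + 49.
  f_y = 2*x**2 + 2*x*y - 14*x + 3*y**2 - 20*y + 41.
Scan x_0 ∈ {−4, ..., 4}. For each x_0, f_y(x_0, y) is a polynomial in y; find its integer roots y ∈ {−4, ..., 4}, then test f_x and f at those candidates.
  x = -4: f_y(-4, y) = 3*y**2 - 28*y + 129; no integer root y with |y| ≤ 4.
  x = -3: f_y(-3, y) = 3*y**2 - 26*y + 101; no integer root y with |y| ≤ 4.
  x = -2: f_y(-2, y) = 3*y**2 - 24*y + 77; no integer root y with |y| ≤ 4.
  x = -1: f_y(-1, y) = 3*y**2 - 22*y + 57; no integer root y with |y| ≤ 4.
  x = 0: f_y(0, y) = 3*y**2 - 20*y + 41; no integer root y with |y| ≤ 4.
  x = 1: f_y(1, y) = 3*y**2 - 18*y + 29; no integer root y with |y| ≤ 4.
  x = 2: f_y(2, y) = 3*y**2 - 16*y + 21; vanishes at y ∈ {3}. (2, 3): f_x = 0, f = 0 — SINGULAR.
  x = 3: f_y(3, y) = 3*y**2 - 14*y + 17; no integer root y with |y| ≤ 4.
  x = 4: f_y(4, y) = 3*y**2 - 12*y + 17; no integer root y with |y| ≤ 4.
Only singular point on the grid: (2, 3).
Classify: substitute x = 2 + u, y = 3 + v and expand: f = u**3 + 2*u**2*v - u**2 + u*v**2 + v**3 + v**2.
No constant or linear terms (consistent with a singular point). Quadratic part: -u**2 + v**2. Cubic part: u**3 + 2*u**2*v + u*v**2 + v**3.
The quadratic part v**2 - u**2 = (v − u)(v + u) splits into two distinct linear factors, so there are two distinct tangent lines y − 3 = ±(x − 2) — this is a node (ordinary double point).
Classification: node.


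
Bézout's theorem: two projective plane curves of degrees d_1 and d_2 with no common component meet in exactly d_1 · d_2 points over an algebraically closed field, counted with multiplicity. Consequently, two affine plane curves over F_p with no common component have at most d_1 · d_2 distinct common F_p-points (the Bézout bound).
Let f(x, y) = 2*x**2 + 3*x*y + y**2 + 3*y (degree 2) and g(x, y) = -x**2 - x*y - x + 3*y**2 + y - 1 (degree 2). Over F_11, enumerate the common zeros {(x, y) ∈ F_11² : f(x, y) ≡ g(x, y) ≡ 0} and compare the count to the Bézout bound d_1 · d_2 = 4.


Common zeros: ∅; count = 0; Bézout bound = 4.

deg(f) = 2, deg(g) = 2, so Bézout bound = 4.
Scan x ∈ F_11. For each x, list the y ∈ F_11 with f(x, y) ≡ 0 and those with g(x, y) ≡ 0 (mod 11); the common zeros in that column are the intersection.
  x = 0: f ≡ 0 at y ∈ {0, 8}; g ≡ 0 at y ∈ ∅; common: ∅.
  x = 1: f ≡ 0 at y ∈ ∅; g ≡ 0 at y ∈ {1, 10}; common: ∅.
  x = 2: f ≡ 0 at y ∈ {3, 10}; g ≡ 0 at y ∈ ∅; common: ∅.
  x = 3: f ≡ 0 at y ∈ ∅; g ≡ 0 at y ∈ ∅; common: ∅.
  x = 4: f ≡ 0 at y ∈ {2, 5}; g ≡ 0 at y ∈ ∅; common: ∅.
  x = 5: f ≡ 0 at y ∈ {5, 10}; g ≡ 0 at y ∈ {7, 9}; common: ∅.
  x = 6: f ≡ 0 at y ∈ ∅; g ≡ 0 at y ∈ ∅; common: ∅.
  x = 7: f ≡ 0 at y ∈ ∅; g ≡ 0 at y ∈ {4, 9}; common: ∅.
  x = 8: f ≡ 0 at y ∈ ∅; g ≡ 0 at y ∈ {1, 5}; common: ∅.
  x = 9: f ≡ 0 at y ∈ ∅; g ≡ 0 at y ∈ {3, 7}; common: ∅.
  x = 10: f ≡ 0 at y ∈ {3, 8}; g ≡ 0 at y ∈ {4, 10}; common: ∅.
Collecting: common zeros = ∅, so the count is 0.
Comparison with the Bézout bound: 0 ≤ 4 = deg(f)·deg(g), as expected for curves with no common component (the affine F_11-count falls short of the bound because intersections may lie at infinity, over extension fields, or carry multiplicity).


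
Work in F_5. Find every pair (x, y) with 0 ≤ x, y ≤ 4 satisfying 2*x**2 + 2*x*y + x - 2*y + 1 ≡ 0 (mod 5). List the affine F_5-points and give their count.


Affine F_5-points: {(0, 3), (2, 2), (3, 2), (4, 3)}; count = 4.

For each of the 25 pairs (x, y) ∈ F_5², evaluate f(x, y) mod 5. Record the zeros.
  x = 0: [0↦1, 1↦4, 2↦2, 3↦0, 4↦3]  zeros at y ∈ {3}
  x = 1: [0↦4, 1↦4, 2↦4, 3↦4, 4↦4]  zeros at y ∈ ∅
  x = 2: [0↦1, 1↦3, 2↦0, 3↦2, 4↦4]  zeros at y ∈ {2}
  x = 3: [0↦2, 1↦1, 2↦0, 3↦4, 4↦3]  zeros at y ∈ {2}
  x = 4: [0↦2, 1↦3, 2↦4, 3↦0, 4↦1]  zeros at y ∈ {3}
Collecting zeros: affine points = {(0, 3), (2, 2), (3, 2), (4, 3)}.
Total count |C(F_5)_aff| = 4.


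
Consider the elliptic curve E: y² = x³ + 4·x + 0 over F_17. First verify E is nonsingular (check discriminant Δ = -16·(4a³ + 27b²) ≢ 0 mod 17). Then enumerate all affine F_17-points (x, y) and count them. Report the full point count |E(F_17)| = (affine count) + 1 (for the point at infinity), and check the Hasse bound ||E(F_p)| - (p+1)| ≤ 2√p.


Affine points = {(0, 0), (2, 4), (2, 13), (5, 3), (5, 14), (6, 6), (6, 11), (8, 0), (9, 0), (11, 7), (11, 10), (12, 5), (12, 12), (15, 1), (15, 16)}; affine count = 15; |E(F_17)| = 16.

Discriminant check: Δ ∝ 4a³ + 27b² = 4·4³ + 27·0² = 4·64 + 27·0 ≡ 1 (mod 17). Nonzero ⇒ E is nonsingular.
For each x ∈ F_17, compute rhs = x³ + 4·x + 0 mod 17, then count y ∈ F_17 with y² ≡ rhs.
  x = 0: rhs = 0, matching y values: 0 (1 points).
  x = 1: rhs = 5, matching y values: none (0 points).
  x = 2: rhs = 16, matching y values: 4, 13 (2 points).
  x = 3: rhs = 5, matching y values: none (0 points).
  x = 4: rhs = 12, matching y values: none (0 points).
  x = 5: rhs = 9, matching y values: 3, 14 (2 points).
  x = 6: rhs = 2, matching y values: 6, 11 (2 points).
  x = 7: rhs = 14, matching y values: none (0 points).
  x = 8: rhs = 0, matching y values: 0 (1 points).
  x = 9: rhs = 0, matching y values: 0 (1 points).
  x = 10: rhs = 3, matching y values: none (0 points).
  x = 11: rhs = 15, matching y values: 7, 10 (2 points).
  x = 12: rhs = 8, matching y values: 5, 12 (2 points).
  x = 13: rhs = 5, matching y values: none (0 points).
  x = 14: rhs = 12, matching y values: none (0 points).
  x = 15: rhs = 1, matching y values: 1, 16 (2 points).
  x = 16: rhs = 12, matching y values: none (0 points).
Total affine count: 15.
Full point count |E(F_17)| = 15 + 1 = 16.
Hasse bound: |16 − (17+1)| = |-2| = 2 ≤ 2√17 ≈ 8.2462 ✓.


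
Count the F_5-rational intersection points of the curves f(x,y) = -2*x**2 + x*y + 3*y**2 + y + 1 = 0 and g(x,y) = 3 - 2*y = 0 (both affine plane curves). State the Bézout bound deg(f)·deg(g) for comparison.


Common zeros: {(1, 4)}; count = 1; Bézout bound = 2.

deg(f) = 2, deg(g) = 1, so Bézout bound = 2.
Scan x ∈ F_5. For each x, list the y ∈ F_5 with f(x, y) ≡ 0 and those with g(x, y) ≡ 0 (mod 5); the common zeros in that column are the intersection.
  x = 0: f ≡ 0 at y ∈ {1, 2}; g ≡ 0 at y ∈ {4}; common: ∅.
  x = 1: f ≡ 0 at y ∈ {2, 4}; g ≡ 0 at y ∈ {4}; common: {4}.
  x = 2: f ≡ 0 at y ∈ ∅; g ≡ 0 at y ∈ {4}; common: ∅.
  x = 3: f ≡ 0 at y ∈ {1}; g ≡ 0 at y ∈ {4}; common: ∅.
  x = 4: f ≡ 0 at y ∈ ∅; g ≡ 0 at y ∈ {4}; common: ∅.
Collecting: common zeros = {(1, 4)}, so the count is 1.
Comparison with the Bézout bound: 1 ≤ 2 = deg(f)·deg(g), as expected for curves with no common component (the affine F_5-count falls short of the bound because intersections may lie at infinity, over extension fields, or carry multiplicity).


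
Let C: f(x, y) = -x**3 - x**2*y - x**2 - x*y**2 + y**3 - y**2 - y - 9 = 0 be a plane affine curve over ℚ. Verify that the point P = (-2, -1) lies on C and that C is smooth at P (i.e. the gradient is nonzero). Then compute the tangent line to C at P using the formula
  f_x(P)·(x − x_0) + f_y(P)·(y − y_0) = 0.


Tangent line at P: -13*x - 4*y - 30 = 0.

Step 1: f(-2, -1) = 0, so P lies on C.
Step 2: partial derivatives
  f_x(x, y) = -3*x**2 - 2*x*y - 2*x - y**2, f_y(x, y) = -x**2 - 2*x*y + 3*y**2 - 2*y - 1.
  f_x(P) = -13, f_y(P) = -4 (gradient nonzero, so P is smooth).
Step 3: tangent line at P: -13·(x − -2) + -4·(y − -1) = 0.
Expanding: -13*x - 4*y - 30 = 0.
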